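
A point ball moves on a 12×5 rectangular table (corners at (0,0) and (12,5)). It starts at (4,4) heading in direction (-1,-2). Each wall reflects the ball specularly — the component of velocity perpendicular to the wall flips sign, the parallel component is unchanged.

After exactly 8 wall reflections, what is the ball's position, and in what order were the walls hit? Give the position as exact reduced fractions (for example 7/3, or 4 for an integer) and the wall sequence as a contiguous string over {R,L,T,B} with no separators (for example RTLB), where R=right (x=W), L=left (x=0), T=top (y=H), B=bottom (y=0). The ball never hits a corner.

Final position: (12,2)
Wall sequence: BLTBTBTR

1. t=2 → B at (2,0); v=(-1,2)
2. t=2 → L at (0,4); v=(1,2)
3. t=1/2 → T at (1/2,5); v=(1,-2)
4. t=5/2 → B at (3,0); v=(1,2)
5. t=5/2 → T at (11/2,5); v=(1,-2)
6. t=5/2 → B at (8,0); v=(1,2)
7. t=5/2 → T at (21/2,5); v=(1,-2)
8. t=3/2 → R at (12,2); v=(-1,-2)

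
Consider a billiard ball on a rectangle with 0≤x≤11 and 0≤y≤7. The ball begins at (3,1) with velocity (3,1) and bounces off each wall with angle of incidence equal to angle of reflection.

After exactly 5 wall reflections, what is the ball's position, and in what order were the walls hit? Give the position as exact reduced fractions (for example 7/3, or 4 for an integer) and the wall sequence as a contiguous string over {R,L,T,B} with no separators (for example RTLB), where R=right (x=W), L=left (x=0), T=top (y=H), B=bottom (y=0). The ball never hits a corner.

1. t=8/3 → R at (11,11/3); v=(-3,1)
2. t=10/3 → T at (1,7); v=(-3,-1)
3. t=1/3 → L at (0,20/3); v=(3,-1)
4. t=11/3 → R at (11,3); v=(-3,-1)
5. t=3 → B at (2,0); v=(-3,1)

Final position: (2,0)
Wall sequence: RTLRB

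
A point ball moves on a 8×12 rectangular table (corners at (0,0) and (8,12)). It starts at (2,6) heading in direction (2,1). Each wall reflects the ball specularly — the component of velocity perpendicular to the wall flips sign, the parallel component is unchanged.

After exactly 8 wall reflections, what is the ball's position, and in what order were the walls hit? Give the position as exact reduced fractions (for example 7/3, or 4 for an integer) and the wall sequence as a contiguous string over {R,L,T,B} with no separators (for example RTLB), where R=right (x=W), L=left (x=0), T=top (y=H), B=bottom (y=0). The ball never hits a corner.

Final position: (0,5)
Wall sequence: RTLRLBRL

1. t=3 → R at (8,9); v=(-2,1)
2. t=3 → T at (2,12); v=(-2,-1)
3. t=1 → L at (0,11); v=(2,-1)
4. t=4 → R at (8,7); v=(-2,-1)
5. t=4 → L at (0,3); v=(2,-1)
6. t=3 → B at (6,0); v=(2,1)
7. t=1 → R at (8,1); v=(-2,1)
8. t=4 → L at (0,5); v=(2,1)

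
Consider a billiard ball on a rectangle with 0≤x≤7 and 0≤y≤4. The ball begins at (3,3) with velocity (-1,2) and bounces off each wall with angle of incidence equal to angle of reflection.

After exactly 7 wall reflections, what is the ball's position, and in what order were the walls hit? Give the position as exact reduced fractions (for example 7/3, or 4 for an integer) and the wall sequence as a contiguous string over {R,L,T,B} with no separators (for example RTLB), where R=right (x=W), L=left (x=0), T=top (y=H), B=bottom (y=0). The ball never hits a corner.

Final position: (7,1)
Wall sequence: TBLTBTR

1. t=1/2 → T at (5/2,4); v=(-1,-2)
2. t=2 → B at (1/2,0); v=(-1,2)
3. t=1/2 → L at (0,1); v=(1,2)
4. t=3/2 → T at (3/2,4); v=(1,-2)
5. t=2 → B at (7/2,0); v=(1,2)
6. t=2 → T at (11/2,4); v=(1,-2)
7. t=3/2 → R at (7,1); v=(-1,-2)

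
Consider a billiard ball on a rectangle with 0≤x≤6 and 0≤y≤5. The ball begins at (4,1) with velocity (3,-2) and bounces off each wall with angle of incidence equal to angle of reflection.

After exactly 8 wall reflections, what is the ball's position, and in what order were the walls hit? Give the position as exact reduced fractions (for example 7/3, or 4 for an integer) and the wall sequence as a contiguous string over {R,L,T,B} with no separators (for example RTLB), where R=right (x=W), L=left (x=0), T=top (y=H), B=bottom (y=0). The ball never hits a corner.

Final position: (4,5)
Wall sequence: BRLTRBLT

1. t=1/2 → B at (11/2,0); v=(3,2)
2. t=1/6 → R at (6,1/3); v=(-3,2)
3. t=2 → L at (0,13/3); v=(3,2)
4. t=1/3 → T at (1,5); v=(3,-2)
5. t=5/3 → R at (6,5/3); v=(-3,-2)
6. t=5/6 → B at (7/2,0); v=(-3,2)
7. t=7/6 → L at (0,7/3); v=(3,2)
8. t=4/3 → T at (4,5); v=(3,-2)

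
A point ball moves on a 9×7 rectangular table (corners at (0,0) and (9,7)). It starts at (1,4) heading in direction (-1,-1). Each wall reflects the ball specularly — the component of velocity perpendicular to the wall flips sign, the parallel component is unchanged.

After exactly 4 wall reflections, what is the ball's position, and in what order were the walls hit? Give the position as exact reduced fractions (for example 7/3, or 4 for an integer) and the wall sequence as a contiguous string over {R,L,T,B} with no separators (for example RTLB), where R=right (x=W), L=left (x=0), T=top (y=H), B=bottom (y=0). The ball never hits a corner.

1. t=1 → L at (0,3); v=(1,-1)
2. t=3 → B at (3,0); v=(1,1)
3. t=6 → R at (9,6); v=(-1,1)
4. t=1 → T at (8,7); v=(-1,-1)

Final position: (8,7)
Wall sequence: LBRT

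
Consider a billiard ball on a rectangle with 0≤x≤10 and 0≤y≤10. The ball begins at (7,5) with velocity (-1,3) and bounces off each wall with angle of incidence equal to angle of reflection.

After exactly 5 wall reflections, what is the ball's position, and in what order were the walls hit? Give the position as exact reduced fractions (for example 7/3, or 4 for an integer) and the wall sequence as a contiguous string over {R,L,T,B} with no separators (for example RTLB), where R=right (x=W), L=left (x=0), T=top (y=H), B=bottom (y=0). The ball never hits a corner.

Final position: (14/3,0)
Wall sequence: TBLTB

1. t=5/3 → T at (16/3,10); v=(-1,-3)
2. t=10/3 → B at (2,0); v=(-1,3)
3. t=2 → L at (0,6); v=(1,3)
4. t=4/3 → T at (4/3,10); v=(1,-3)
5. t=10/3 → B at (14/3,0); v=(1,3)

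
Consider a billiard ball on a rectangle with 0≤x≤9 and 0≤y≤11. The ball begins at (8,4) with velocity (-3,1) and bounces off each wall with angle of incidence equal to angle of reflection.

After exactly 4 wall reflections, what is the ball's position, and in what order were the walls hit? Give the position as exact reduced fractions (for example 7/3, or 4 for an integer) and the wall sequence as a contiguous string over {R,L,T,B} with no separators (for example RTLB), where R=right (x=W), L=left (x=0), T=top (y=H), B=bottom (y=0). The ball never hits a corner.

1. t=8/3 → L at (0,20/3); v=(3,1)
2. t=3 → R at (9,29/3); v=(-3,1)
3. t=4/3 → T at (5,11); v=(-3,-1)
4. t=5/3 → L at (0,28/3); v=(3,-1)

Final position: (0,28/3)
Wall sequence: LRTL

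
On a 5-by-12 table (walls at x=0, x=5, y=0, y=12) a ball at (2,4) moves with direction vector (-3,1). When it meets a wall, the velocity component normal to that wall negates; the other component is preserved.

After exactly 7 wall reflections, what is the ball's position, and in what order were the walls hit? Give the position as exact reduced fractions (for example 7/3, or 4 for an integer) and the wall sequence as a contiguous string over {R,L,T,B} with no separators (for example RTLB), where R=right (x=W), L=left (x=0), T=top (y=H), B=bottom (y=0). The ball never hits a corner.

Final position: (5,11)
Wall sequence: LRLRLTR

1. t=2/3 → L at (0,14/3); v=(3,1)
2. t=5/3 → R at (5,19/3); v=(-3,1)
3. t=5/3 → L at (0,8); v=(3,1)
4. t=5/3 → R at (5,29/3); v=(-3,1)
5. t=5/3 → L at (0,34/3); v=(3,1)
6. t=2/3 → T at (2,12); v=(3,-1)
7. t=1 → R at (5,11); v=(-3,-1)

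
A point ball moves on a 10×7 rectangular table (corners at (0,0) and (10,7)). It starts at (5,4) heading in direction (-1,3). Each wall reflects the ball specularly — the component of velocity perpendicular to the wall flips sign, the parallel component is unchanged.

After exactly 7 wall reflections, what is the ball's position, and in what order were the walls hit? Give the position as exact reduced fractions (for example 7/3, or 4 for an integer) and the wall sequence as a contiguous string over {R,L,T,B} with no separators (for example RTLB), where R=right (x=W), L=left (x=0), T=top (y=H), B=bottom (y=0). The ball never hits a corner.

Final position: (23/3,0)
Wall sequence: TBLTBTB

1. t=1 → T at (4,7); v=(-1,-3)
2. t=7/3 → B at (5/3,0); v=(-1,3)
3. t=5/3 → L at (0,5); v=(1,3)
4. t=2/3 → T at (2/3,7); v=(1,-3)
5. t=7/3 → B at (3,0); v=(1,3)
6. t=7/3 → T at (16/3,7); v=(1,-3)
7. t=7/3 → B at (23/3,0); v=(1,3)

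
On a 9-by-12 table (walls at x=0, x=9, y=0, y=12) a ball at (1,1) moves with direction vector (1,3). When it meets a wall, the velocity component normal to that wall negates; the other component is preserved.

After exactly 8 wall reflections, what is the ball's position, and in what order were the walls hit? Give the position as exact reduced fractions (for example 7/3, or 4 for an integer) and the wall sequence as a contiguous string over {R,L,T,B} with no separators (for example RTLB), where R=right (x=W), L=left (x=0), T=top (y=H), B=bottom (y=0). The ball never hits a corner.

1. t=11/3 → T at (14/3,12); v=(1,-3)
2. t=4 → B at (26/3,0); v=(1,3)
3. t=1/3 → R at (9,1); v=(-1,3)
4. t=11/3 → T at (16/3,12); v=(-1,-3)
5. t=4 → B at (4/3,0); v=(-1,3)
6. t=4/3 → L at (0,4); v=(1,3)
7. t=8/3 → T at (8/3,12); v=(1,-3)
8. t=4 → B at (20/3,0); v=(1,3)

Final position: (20/3,0)
Wall sequence: TBRTBLTB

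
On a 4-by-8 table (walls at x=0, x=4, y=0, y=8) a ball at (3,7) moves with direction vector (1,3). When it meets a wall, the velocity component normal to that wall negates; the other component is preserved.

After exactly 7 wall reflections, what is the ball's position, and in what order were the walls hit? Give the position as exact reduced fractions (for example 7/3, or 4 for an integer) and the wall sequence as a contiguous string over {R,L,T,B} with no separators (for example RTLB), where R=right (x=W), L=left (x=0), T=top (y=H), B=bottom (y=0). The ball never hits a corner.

1. t=1/3 → T at (10/3,8); v=(1,-3)
2. t=2/3 → R at (4,6); v=(-1,-3)
3. t=2 → B at (2,0); v=(-1,3)
4. t=2 → L at (0,6); v=(1,3)
5. t=2/3 → T at (2/3,8); v=(1,-3)
6. t=8/3 → B at (10/3,0); v=(1,3)
7. t=2/3 → R at (4,2); v=(-1,3)

Final position: (4,2)
Wall sequence: TRBLTBR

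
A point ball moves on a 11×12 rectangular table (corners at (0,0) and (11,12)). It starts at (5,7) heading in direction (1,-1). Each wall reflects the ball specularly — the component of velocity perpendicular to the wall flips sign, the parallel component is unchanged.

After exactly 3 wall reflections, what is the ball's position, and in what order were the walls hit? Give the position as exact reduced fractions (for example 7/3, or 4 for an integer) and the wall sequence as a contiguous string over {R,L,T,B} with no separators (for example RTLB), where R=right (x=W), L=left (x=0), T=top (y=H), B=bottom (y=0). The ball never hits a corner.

1. t=6 → R at (11,1); v=(-1,-1)
2. t=1 → B at (10,0); v=(-1,1)
3. t=10 → L at (0,10); v=(1,1)

Final position: (0,10)
Wall sequence: RBL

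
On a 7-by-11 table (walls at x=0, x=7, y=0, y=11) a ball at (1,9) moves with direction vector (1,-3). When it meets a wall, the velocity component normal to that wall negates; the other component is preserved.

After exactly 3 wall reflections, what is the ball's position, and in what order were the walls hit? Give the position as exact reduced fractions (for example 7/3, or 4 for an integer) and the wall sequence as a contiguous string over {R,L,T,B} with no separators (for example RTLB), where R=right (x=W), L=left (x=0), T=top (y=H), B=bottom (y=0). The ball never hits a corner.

1. t=3 → B at (4,0); v=(1,3)
2. t=3 → R at (7,9); v=(-1,3)
3. t=2/3 → T at (19/3,11); v=(-1,-3)

Final position: (19/3,11)
Wall sequence: BRT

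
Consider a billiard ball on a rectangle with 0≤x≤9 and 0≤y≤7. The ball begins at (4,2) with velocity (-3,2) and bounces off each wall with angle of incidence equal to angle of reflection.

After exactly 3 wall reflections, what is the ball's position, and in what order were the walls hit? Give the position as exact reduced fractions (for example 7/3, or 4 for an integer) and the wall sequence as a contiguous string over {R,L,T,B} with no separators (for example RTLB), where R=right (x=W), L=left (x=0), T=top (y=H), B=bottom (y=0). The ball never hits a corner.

1. t=4/3 → L at (0,14/3); v=(3,2)
2. t=7/6 → T at (7/2,7); v=(3,-2)
3. t=11/6 → R at (9,10/3); v=(-3,-2)

Final position: (9,10/3)
Wall sequence: LTR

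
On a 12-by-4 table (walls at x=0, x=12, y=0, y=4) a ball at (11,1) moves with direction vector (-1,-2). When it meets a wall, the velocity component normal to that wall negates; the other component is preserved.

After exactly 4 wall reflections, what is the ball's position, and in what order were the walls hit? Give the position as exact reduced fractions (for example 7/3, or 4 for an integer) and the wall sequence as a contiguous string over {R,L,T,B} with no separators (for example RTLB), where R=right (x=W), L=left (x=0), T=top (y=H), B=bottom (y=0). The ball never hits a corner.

1. t=1/2 → B at (21/2,0); v=(-1,2)
2. t=2 → T at (17/2,4); v=(-1,-2)
3. t=2 → B at (13/2,0); v=(-1,2)
4. t=2 → T at (9/2,4); v=(-1,-2)

Final position: (9/2,4)
Wall sequence: BTBT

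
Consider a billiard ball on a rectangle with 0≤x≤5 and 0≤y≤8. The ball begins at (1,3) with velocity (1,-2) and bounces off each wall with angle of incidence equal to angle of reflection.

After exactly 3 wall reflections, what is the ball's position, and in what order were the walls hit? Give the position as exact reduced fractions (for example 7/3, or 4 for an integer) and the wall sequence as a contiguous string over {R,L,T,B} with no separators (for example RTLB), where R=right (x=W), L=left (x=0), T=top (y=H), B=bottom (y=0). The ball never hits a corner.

1. t=3/2 → B at (5/2,0); v=(1,2)
2. t=5/2 → R at (5,5); v=(-1,2)
3. t=3/2 → T at (7/2,8); v=(-1,-2)

Final position: (7/2,8)
Wall sequence: BRT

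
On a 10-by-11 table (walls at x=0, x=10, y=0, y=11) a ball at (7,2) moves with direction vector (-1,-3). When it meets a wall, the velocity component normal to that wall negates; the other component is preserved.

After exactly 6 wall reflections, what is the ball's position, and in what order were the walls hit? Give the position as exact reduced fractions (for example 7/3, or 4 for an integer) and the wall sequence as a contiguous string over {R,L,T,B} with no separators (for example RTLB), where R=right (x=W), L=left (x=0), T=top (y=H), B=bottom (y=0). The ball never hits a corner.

1. t=2/3 → B at (19/3,0); v=(-1,3)
2. t=11/3 → T at (8/3,11); v=(-1,-3)
3. t=8/3 → L at (0,3); v=(1,-3)
4. t=1 → B at (1,0); v=(1,3)
5. t=11/3 → T at (14/3,11); v=(1,-3)
6. t=11/3 → B at (25/3,0); v=(1,3)

Final position: (25/3,0)
Wall sequence: BTLBTB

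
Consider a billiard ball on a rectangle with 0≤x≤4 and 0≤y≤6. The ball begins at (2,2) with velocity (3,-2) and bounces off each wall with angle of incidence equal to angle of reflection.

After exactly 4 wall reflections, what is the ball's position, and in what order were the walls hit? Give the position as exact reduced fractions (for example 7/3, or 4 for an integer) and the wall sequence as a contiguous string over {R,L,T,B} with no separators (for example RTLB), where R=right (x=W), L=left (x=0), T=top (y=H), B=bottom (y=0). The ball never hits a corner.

1. t=2/3 → R at (4,2/3); v=(-3,-2)
2. t=1/3 → B at (3,0); v=(-3,2)
3. t=1 → L at (0,2); v=(3,2)
4. t=4/3 → R at (4,14/3); v=(-3,2)

Final position: (4,14/3)
Wall sequence: RBLR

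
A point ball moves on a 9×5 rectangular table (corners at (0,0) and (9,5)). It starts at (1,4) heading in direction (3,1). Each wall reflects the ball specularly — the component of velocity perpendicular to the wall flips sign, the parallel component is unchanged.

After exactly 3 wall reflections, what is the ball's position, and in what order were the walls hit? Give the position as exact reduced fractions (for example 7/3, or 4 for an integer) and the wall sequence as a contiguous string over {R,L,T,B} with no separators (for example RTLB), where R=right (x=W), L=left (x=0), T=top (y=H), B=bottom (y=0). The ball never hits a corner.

Final position: (0,1/3)
Wall sequence: TRL

1. t=1 → T at (4,5); v=(3,-1)
2. t=5/3 → R at (9,10/3); v=(-3,-1)
3. t=3 → L at (0,1/3); v=(3,-1)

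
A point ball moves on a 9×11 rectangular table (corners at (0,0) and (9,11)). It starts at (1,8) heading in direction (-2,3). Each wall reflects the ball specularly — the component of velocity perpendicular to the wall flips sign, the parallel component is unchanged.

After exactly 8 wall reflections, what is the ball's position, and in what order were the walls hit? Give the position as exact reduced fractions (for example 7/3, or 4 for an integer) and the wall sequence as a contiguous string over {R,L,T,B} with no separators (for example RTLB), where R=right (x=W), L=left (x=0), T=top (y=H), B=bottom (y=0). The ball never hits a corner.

Final position: (9,6)
Wall sequence: LTBRTLBR

1. t=1/2 → L at (0,19/2); v=(2,3)
2. t=1/2 → T at (1,11); v=(2,-3)
3. t=11/3 → B at (25/3,0); v=(2,3)
4. t=1/3 → R at (9,1); v=(-2,3)
5. t=10/3 → T at (7/3,11); v=(-2,-3)
6. t=7/6 → L at (0,15/2); v=(2,-3)
7. t=5/2 → B at (5,0); v=(2,3)
8. t=2 → R at (9,6); v=(-2,3)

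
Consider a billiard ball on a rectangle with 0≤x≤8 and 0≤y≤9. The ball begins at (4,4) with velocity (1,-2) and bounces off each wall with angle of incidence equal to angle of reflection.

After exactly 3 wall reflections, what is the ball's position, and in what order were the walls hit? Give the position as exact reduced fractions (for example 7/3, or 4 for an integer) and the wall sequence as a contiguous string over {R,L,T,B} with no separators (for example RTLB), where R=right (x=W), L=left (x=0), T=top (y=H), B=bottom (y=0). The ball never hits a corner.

Final position: (11/2,9)
Wall sequence: BRT

1. t=2 → B at (6,0); v=(1,2)
2. t=2 → R at (8,4); v=(-1,2)
3. t=5/2 → T at (11/2,9); v=(-1,-2)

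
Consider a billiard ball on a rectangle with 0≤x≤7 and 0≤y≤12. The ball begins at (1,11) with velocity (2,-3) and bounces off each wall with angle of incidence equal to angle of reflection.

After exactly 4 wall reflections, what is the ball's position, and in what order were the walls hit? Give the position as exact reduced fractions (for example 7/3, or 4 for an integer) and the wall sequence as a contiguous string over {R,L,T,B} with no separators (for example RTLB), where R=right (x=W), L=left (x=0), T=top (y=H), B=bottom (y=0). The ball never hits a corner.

Final position: (7/3,12)
Wall sequence: RBLT

1. t=3 → R at (7,2); v=(-2,-3)
2. t=2/3 → B at (17/3,0); v=(-2,3)
3. t=17/6 → L at (0,17/2); v=(2,3)
4. t=7/6 → T at (7/3,12); v=(2,-3)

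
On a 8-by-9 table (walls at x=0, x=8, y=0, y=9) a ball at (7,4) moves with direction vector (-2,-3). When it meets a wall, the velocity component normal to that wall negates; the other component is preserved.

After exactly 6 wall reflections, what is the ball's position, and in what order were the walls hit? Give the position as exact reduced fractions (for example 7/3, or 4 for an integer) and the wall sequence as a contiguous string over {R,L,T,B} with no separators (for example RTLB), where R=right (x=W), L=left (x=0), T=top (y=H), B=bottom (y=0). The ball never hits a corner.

1. t=4/3 → B at (13/3,0); v=(-2,3)
2. t=13/6 → L at (0,13/2); v=(2,3)
3. t=5/6 → T at (5/3,9); v=(2,-3)
4. t=3 → B at (23/3,0); v=(2,3)
5. t=1/6 → R at (8,1/2); v=(-2,3)
6. t=17/6 → T at (7/3,9); v=(-2,-3)

Final position: (7/3,9)
Wall sequence: BLTBRT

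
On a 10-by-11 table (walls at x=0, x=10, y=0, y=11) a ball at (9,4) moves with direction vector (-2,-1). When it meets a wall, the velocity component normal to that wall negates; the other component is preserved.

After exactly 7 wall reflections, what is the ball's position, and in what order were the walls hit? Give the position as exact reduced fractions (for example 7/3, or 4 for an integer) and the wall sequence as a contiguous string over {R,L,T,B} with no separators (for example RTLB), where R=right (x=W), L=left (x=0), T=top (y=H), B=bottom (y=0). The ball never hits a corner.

1. t=4 → B at (1,0); v=(-2,1)
2. t=1/2 → L at (0,1/2); v=(2,1)
3. t=5 → R at (10,11/2); v=(-2,1)
4. t=5 → L at (0,21/2); v=(2,1)
5. t=1/2 → T at (1,11); v=(2,-1)
6. t=9/2 → R at (10,13/2); v=(-2,-1)
7. t=5 → L at (0,3/2); v=(2,-1)

Final position: (0,3/2)
Wall sequence: BLRLTRL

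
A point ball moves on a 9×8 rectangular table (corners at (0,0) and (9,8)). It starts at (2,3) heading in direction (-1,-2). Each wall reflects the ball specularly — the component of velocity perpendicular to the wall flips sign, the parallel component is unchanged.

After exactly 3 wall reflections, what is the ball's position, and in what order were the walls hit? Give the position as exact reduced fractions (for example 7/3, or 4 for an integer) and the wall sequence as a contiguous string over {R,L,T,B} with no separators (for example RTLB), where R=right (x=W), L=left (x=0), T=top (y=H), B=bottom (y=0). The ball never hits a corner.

Final position: (7/2,8)
Wall sequence: BLT

1. t=3/2 → B at (1/2,0); v=(-1,2)
2. t=1/2 → L at (0,1); v=(1,2)
3. t=7/2 → T at (7/2,8); v=(1,-2)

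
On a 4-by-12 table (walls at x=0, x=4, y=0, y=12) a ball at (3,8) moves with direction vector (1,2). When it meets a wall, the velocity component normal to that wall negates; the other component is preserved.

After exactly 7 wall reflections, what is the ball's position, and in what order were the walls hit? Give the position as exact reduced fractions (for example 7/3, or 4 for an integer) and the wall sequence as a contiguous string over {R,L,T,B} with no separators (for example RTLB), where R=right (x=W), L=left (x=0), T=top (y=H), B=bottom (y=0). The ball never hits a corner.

1. t=1 → R at (4,10); v=(-1,2)
2. t=1 → T at (3,12); v=(-1,-2)
3. t=3 → L at (0,6); v=(1,-2)
4. t=3 → B at (3,0); v=(1,2)
5. t=1 → R at (4,2); v=(-1,2)
6. t=4 → L at (0,10); v=(1,2)
7. t=1 → T at (1,12); v=(1,-2)

Final position: (1,12)
Wall sequence: RTLBRLT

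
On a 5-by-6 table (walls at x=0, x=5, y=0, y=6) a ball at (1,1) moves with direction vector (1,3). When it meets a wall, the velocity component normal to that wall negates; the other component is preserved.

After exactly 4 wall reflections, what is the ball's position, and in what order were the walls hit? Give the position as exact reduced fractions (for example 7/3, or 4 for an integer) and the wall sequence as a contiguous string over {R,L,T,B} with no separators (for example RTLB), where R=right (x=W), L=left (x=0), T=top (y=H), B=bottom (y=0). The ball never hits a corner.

1. t=5/3 → T at (8/3,6); v=(1,-3)
2. t=2 → B at (14/3,0); v=(1,3)
3. t=1/3 → R at (5,1); v=(-1,3)
4. t=5/3 → T at (10/3,6); v=(-1,-3)

Final position: (10/3,6)
Wall sequence: TBRT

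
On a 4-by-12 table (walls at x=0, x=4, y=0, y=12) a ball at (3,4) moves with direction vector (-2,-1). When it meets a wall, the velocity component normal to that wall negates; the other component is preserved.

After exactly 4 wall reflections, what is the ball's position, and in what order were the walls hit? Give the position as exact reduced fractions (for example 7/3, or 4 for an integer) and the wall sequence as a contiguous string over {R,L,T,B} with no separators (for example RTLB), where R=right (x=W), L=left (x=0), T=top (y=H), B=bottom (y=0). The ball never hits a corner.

Final position: (0,3/2)
Wall sequence: LRBL

1. t=3/2 → L at (0,5/2); v=(2,-1)
2. t=2 → R at (4,1/2); v=(-2,-1)
3. t=1/2 → B at (3,0); v=(-2,1)
4. t=3/2 → L at (0,3/2); v=(2,1)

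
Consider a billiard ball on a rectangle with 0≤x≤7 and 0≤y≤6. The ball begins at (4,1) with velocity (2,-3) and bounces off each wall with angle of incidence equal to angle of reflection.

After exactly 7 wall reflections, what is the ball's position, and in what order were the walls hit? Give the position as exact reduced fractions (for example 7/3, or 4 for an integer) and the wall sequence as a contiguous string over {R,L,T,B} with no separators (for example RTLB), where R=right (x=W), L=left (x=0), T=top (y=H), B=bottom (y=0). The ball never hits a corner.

Final position: (20/3,0)
Wall sequence: BRTBLTB

1. t=1/3 → B at (14/3,0); v=(2,3)
2. t=7/6 → R at (7,7/2); v=(-2,3)
3. t=5/6 → T at (16/3,6); v=(-2,-3)
4. t=2 → B at (4/3,0); v=(-2,3)
5. t=2/3 → L at (0,2); v=(2,3)
6. t=4/3 → T at (8/3,6); v=(2,-3)
7. t=2 → B at (20/3,0); v=(2,3)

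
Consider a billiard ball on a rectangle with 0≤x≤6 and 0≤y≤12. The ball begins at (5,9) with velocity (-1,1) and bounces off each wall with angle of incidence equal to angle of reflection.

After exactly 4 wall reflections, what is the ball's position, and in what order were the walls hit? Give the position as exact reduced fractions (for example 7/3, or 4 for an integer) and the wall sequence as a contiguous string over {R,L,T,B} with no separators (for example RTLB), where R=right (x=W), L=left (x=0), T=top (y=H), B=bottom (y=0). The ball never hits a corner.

1. t=3 → T at (2,12); v=(-1,-1)
2. t=2 → L at (0,10); v=(1,-1)
3. t=6 → R at (6,4); v=(-1,-1)
4. t=4 → B at (2,0); v=(-1,1)

Final position: (2,0)
Wall sequence: TLRB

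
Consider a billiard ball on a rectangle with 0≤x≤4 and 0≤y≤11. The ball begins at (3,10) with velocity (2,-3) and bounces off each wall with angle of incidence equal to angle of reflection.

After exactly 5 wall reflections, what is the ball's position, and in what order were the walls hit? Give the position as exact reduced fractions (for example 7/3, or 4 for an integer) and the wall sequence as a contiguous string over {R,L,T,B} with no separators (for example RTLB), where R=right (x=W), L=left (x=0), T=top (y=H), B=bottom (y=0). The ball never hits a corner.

Final position: (0,19/2)
Wall sequence: RLBRL

1. t=1/2 → R at (4,17/2); v=(-2,-3)
2. t=2 → L at (0,5/2); v=(2,-3)
3. t=5/6 → B at (5/3,0); v=(2,3)
4. t=7/6 → R at (4,7/2); v=(-2,3)
5. t=2 → L at (0,19/2); v=(2,3)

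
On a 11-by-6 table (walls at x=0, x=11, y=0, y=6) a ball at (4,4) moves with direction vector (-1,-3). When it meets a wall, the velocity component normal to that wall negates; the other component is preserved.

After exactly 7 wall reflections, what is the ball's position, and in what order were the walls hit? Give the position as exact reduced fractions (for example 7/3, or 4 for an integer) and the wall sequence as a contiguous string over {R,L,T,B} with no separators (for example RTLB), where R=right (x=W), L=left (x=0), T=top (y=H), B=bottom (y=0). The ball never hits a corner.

1. t=4/3 → B at (8/3,0); v=(-1,3)
2. t=2 → T at (2/3,6); v=(-1,-3)
3. t=2/3 → L at (0,4); v=(1,-3)
4. t=4/3 → B at (4/3,0); v=(1,3)
5. t=2 → T at (10/3,6); v=(1,-3)
6. t=2 → B at (16/3,0); v=(1,3)
7. t=2 → T at (22/3,6); v=(1,-3)

Final position: (22/3,6)
Wall sequence: BTLBTBT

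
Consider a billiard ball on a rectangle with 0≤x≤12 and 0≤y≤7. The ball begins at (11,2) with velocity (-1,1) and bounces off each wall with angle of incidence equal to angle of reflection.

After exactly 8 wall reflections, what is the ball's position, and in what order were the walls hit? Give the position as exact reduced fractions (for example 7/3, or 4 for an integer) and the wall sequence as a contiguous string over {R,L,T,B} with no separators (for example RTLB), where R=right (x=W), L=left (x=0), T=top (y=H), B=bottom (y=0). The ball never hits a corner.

1. t=5 → T at (6,7); v=(-1,-1)
2. t=6 → L at (0,1); v=(1,-1)
3. t=1 → B at (1,0); v=(1,1)
4. t=7 → T at (8,7); v=(1,-1)
5. t=4 → R at (12,3); v=(-1,-1)
6. t=3 → B at (9,0); v=(-1,1)
7. t=7 → T at (2,7); v=(-1,-1)
8. t=2 → L at (0,5); v=(1,-1)

Final position: (0,5)
Wall sequence: TLBTRBTL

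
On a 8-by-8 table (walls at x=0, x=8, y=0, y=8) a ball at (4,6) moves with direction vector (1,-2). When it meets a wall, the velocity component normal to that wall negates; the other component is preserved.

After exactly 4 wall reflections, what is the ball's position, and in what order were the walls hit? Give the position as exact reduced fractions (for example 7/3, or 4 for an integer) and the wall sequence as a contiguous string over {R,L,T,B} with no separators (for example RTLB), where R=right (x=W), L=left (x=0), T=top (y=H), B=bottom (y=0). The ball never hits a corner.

Final position: (1,0)
Wall sequence: BRTB

1. t=3 → B at (7,0); v=(1,2)
2. t=1 → R at (8,2); v=(-1,2)
3. t=3 → T at (5,8); v=(-1,-2)
4. t=4 → B at (1,0); v=(-1,2)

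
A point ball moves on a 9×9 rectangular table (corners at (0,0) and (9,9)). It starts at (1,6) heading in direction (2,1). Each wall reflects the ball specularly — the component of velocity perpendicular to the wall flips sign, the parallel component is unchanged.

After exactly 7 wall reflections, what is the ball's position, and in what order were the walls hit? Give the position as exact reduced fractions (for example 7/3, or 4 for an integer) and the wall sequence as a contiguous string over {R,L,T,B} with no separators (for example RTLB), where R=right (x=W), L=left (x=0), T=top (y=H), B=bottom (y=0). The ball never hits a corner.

1. t=3 → T at (7,9); v=(2,-1)
2. t=1 → R at (9,8); v=(-2,-1)
3. t=9/2 → L at (0,7/2); v=(2,-1)
4. t=7/2 → B at (7,0); v=(2,1)
5. t=1 → R at (9,1); v=(-2,1)
6. t=9/2 → L at (0,11/2); v=(2,1)
7. t=7/2 → T at (7,9); v=(2,-1)

Final position: (7,9)
Wall sequence: TRLBRLT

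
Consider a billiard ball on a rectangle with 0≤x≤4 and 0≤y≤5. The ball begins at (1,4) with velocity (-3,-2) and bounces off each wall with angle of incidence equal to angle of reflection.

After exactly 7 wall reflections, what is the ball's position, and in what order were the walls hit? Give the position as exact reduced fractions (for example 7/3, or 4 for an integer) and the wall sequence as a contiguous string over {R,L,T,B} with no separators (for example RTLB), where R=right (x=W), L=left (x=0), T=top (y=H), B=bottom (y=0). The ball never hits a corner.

1. t=1/3 → L at (0,10/3); v=(3,-2)
2. t=4/3 → R at (4,2/3); v=(-3,-2)
3. t=1/3 → B at (3,0); v=(-3,2)
4. t=1 → L at (0,2); v=(3,2)
5. t=4/3 → R at (4,14/3); v=(-3,2)
6. t=1/6 → T at (7/2,5); v=(-3,-2)
7. t=7/6 → L at (0,8/3); v=(3,-2)

Final position: (0,8/3)
Wall sequence: LRBLRTL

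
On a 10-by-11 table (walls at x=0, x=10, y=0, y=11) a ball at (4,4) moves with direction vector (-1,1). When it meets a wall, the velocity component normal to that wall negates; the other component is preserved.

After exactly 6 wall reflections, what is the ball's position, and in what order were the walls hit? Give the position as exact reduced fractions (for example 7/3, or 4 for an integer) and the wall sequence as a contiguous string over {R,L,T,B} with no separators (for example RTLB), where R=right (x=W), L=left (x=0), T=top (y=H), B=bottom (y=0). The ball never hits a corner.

1. t=4 → L at (0,8); v=(1,1)
2. t=3 → T at (3,11); v=(1,-1)
3. t=7 → R at (10,4); v=(-1,-1)
4. t=4 → B at (6,0); v=(-1,1)
5. t=6 → L at (0,6); v=(1,1)
6. t=5 → T at (5,11); v=(1,-1)

Final position: (5,11)
Wall sequence: LTRBLT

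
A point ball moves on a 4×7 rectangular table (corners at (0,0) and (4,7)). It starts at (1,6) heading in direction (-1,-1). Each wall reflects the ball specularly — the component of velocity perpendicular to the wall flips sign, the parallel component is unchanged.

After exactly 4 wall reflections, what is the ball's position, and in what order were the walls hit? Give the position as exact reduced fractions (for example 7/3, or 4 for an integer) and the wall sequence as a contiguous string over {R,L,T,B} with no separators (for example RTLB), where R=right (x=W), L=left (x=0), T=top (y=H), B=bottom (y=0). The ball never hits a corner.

Final position: (0,3)
Wall sequence: LRBL

1. t=1 → L at (0,5); v=(1,-1)
2. t=4 → R at (4,1); v=(-1,-1)
3. t=1 → B at (3,0); v=(-1,1)
4. t=3 → L at (0,3); v=(1,1)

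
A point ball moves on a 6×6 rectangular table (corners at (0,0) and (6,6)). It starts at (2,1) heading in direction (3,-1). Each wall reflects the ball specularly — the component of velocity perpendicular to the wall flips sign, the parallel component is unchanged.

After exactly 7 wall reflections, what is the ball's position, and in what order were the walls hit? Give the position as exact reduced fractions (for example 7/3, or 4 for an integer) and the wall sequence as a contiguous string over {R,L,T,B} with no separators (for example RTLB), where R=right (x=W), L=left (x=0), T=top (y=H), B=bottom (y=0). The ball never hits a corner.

Final position: (6,11/3)
Wall sequence: BRLRTLR

1. t=1 → B at (5,0); v=(3,1)
2. t=1/3 → R at (6,1/3); v=(-3,1)
3. t=2 → L at (0,7/3); v=(3,1)
4. t=2 → R at (6,13/3); v=(-3,1)
5. t=5/3 → T at (1,6); v=(-3,-1)
6. t=1/3 → L at (0,17/3); v=(3,-1)
7. t=2 → R at (6,11/3); v=(-3,-1)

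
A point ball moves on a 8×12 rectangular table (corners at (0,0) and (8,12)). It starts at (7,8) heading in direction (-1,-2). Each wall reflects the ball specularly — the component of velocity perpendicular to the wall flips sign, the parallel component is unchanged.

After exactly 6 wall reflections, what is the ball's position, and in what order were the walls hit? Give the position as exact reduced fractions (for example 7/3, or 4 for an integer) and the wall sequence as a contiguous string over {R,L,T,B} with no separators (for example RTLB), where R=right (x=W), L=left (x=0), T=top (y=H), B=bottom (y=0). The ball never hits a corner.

1. t=4 → B at (3,0); v=(-1,2)
2. t=3 → L at (0,6); v=(1,2)
3. t=3 → T at (3,12); v=(1,-2)
4. t=5 → R at (8,2); v=(-1,-2)
5. t=1 → B at (7,0); v=(-1,2)
6. t=6 → T at (1,12); v=(-1,-2)

Final position: (1,12)
Wall sequence: BLTRBT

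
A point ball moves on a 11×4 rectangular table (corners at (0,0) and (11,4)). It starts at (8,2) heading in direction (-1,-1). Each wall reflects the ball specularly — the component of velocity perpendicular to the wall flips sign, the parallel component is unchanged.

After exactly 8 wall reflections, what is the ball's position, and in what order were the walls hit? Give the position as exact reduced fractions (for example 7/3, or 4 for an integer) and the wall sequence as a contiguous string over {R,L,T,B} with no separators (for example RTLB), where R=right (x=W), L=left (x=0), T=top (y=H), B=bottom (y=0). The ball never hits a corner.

1. t=2 → B at (6,0); v=(-1,1)
2. t=4 → T at (2,4); v=(-1,-1)
3. t=2 → L at (0,2); v=(1,-1)
4. t=2 → B at (2,0); v=(1,1)
5. t=4 → T at (6,4); v=(1,-1)
6. t=4 → B at (10,0); v=(1,1)
7. t=1 → R at (11,1); v=(-1,1)
8. t=3 → T at (8,4); v=(-1,-1)

Final position: (8,4)
Wall sequence: BTLBTBRT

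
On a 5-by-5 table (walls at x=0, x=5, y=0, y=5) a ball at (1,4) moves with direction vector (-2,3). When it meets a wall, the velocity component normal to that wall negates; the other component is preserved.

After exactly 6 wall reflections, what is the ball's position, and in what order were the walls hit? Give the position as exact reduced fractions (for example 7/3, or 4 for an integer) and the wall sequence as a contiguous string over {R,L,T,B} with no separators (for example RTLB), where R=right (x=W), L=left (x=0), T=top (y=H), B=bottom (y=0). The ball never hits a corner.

Final position: (1/3,0)
Wall sequence: TLBRTB

1. t=1/3 → T at (1/3,5); v=(-2,-3)
2. t=1/6 → L at (0,9/2); v=(2,-3)
3. t=3/2 → B at (3,0); v=(2,3)
4. t=1 → R at (5,3); v=(-2,3)
5. t=2/3 → T at (11/3,5); v=(-2,-3)
6. t=5/3 → B at (1/3,0); v=(-2,3)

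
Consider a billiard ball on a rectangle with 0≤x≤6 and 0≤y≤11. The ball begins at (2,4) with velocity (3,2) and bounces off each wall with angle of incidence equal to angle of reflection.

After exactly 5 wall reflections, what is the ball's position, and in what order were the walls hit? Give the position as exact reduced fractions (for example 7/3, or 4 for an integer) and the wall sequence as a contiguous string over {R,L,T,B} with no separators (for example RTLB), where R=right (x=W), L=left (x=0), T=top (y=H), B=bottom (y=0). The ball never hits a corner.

1. t=4/3 → R at (6,20/3); v=(-3,2)
2. t=2 → L at (0,32/3); v=(3,2)
3. t=1/6 → T at (1/2,11); v=(3,-2)
4. t=11/6 → R at (6,22/3); v=(-3,-2)
5. t=2 → L at (0,10/3); v=(3,-2)

Final position: (0,10/3)
Wall sequence: RLTRL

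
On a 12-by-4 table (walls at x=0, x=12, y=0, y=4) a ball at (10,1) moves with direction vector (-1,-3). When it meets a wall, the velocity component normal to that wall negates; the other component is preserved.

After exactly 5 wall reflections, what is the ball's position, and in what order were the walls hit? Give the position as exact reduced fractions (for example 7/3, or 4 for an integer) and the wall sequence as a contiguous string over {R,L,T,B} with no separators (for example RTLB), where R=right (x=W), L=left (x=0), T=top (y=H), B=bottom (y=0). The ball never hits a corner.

Final position: (13/3,0)
Wall sequence: BTBTB

1. t=1/3 → B at (29/3,0); v=(-1,3)
2. t=4/3 → T at (25/3,4); v=(-1,-3)
3. t=4/3 → B at (7,0); v=(-1,3)
4. t=4/3 → T at (17/3,4); v=(-1,-3)
5. t=4/3 → B at (13/3,0); v=(-1,3)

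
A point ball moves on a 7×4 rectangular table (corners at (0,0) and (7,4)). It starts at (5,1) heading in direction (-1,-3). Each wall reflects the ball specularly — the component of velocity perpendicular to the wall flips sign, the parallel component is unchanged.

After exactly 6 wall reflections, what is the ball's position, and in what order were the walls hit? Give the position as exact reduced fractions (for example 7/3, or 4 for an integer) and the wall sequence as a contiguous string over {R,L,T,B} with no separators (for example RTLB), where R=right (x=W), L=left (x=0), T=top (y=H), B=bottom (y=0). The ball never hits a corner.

1. t=1/3 → B at (14/3,0); v=(-1,3)
2. t=4/3 → T at (10/3,4); v=(-1,-3)
3. t=4/3 → B at (2,0); v=(-1,3)
4. t=4/3 → T at (2/3,4); v=(-1,-3)
5. t=2/3 → L at (0,2); v=(1,-3)
6. t=2/3 → B at (2/3,0); v=(1,3)

Final position: (2/3,0)
Wall sequence: BTBTLB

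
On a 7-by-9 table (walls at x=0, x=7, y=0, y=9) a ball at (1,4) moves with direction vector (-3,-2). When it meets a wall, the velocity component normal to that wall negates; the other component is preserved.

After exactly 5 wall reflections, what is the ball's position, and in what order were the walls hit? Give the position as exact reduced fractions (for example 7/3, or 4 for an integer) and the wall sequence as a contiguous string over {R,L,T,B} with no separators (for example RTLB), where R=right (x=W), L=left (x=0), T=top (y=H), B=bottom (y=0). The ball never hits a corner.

Final position: (9/2,9)
Wall sequence: LBRLT

1. t=1/3 → L at (0,10/3); v=(3,-2)
2. t=5/3 → B at (5,0); v=(3,2)
3. t=2/3 → R at (7,4/3); v=(-3,2)
4. t=7/3 → L at (0,6); v=(3,2)
5. t=3/2 → T at (9/2,9); v=(3,-2)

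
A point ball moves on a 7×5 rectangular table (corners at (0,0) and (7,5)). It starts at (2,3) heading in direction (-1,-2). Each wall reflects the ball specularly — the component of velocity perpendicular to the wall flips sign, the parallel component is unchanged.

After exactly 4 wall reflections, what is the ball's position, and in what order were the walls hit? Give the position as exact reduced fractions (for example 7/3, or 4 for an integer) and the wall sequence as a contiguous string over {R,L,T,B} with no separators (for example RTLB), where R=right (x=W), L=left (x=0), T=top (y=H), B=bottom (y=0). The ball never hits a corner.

Final position: (9/2,0)
Wall sequence: BLTB

1. t=3/2 → B at (1/2,0); v=(-1,2)
2. t=1/2 → L at (0,1); v=(1,2)
3. t=2 → T at (2,5); v=(1,-2)
4. t=5/2 → B at (9/2,0); v=(1,2)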